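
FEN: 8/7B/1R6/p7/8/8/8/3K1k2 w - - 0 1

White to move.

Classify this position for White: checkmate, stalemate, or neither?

White to move; white king on d1.
In check: no.
Legal moves for White include: Bg8, Bg6, Bf5, Be4, Bd3+, Bc2, Bb1, Rb8, Rb7, Rh6, Rg6, Rf6+, Re6, Rd6, Rc6, Ra6, Rb5, Rb4, ... (list truncated; more exist).
White has legal moves and is not in check → neither.

neither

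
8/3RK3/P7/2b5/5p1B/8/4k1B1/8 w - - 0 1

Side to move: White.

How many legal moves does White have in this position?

6

White to move; king on e7.
In check: yes, from the black bishop on c5.
Legal moves: Ke8, Kd8, Kf7, Kf6, Ke6, Rd6.
Count: 6.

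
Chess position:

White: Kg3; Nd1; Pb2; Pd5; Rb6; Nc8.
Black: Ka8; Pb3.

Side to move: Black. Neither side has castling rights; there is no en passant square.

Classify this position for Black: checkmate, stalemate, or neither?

stalemate

Black to move; black king on a8.
In check: no.
King squares — a7: attacked by Nc8; b7: attacked by Rb6; b8: attacked by Rb6.
Legal moves for Black: none.
Not in check and no legal moves → stalemate.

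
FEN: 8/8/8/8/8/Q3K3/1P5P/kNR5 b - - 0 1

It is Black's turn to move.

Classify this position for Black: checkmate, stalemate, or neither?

Black to move; black king on a1.
In check: yes, from the white queen on a3.
King squares — b1: attacked by Rc1; a2: attacked by Qa3; b2: attacked by Qa3.
Legal moves for Black: none.
In check with no legal moves → checkmate.

checkmate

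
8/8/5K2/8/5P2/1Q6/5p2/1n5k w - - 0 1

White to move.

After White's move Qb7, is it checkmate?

no

After Qb7: black king on h1; in check: yes, from the white queen on b7.
Black has 2 legal replies: Kh2, Kg1.
In check but a legal move exists → not checkmate.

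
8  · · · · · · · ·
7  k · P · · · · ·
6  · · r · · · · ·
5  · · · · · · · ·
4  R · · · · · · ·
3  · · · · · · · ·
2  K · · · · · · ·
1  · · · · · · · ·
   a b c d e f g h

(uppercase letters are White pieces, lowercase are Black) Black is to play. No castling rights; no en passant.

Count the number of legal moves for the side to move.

3

Black to move; king on a7.
In check: yes, from the white rook on a4.
Legal moves: Kb7, Kb6, Ra6.
Count: 3.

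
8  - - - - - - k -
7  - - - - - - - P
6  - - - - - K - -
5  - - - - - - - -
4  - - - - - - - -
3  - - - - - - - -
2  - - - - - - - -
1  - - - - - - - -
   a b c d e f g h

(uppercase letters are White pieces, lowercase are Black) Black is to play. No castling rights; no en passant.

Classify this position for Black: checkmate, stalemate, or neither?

Black to move; black king on g8.
In check: yes, from the white pawn on h7.
King squares — f7: attacked by Kf6; g7: attacked by Kf6; h7: available; f8: available; h8: available.
Legal moves for Black: Kh8, Kf8, Kxh7.
Black is in check but has 3 legal moves → neither.

neither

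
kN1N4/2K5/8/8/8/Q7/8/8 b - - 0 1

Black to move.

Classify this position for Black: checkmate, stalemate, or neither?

Black to move; black king on a8.
In check: yes, from the white queen on a3.
King squares — a7: attacked by Qa3; b7: attacked by Kc7; b8: attacked by Kc7.
Legal moves for Black: none.
In check with no legal moves → checkmate.

checkmate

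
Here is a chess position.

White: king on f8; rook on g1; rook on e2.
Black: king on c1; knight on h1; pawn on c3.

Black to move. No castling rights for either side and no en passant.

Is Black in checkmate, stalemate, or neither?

checkmate

Black to move; black king on c1.
In check: yes, from the white rook on g1.
King squares — b1: attacked by Rg1; d1: attacked by Rg1; b2: attacked by Re2; c2: attacked by Re2; d2: attacked by Re2.
Legal moves for Black: none.
In check with no legal moves → checkmate.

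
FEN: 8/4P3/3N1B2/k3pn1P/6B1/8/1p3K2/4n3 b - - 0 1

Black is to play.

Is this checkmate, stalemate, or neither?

neither

Black to move; black king on a5.
In check: no.
Legal moves for Black include: Ng7, Nxe7, Nh6, Nxd6, Nh4, Nd4, Ng3, Ne3, Kb6, Ka6, Kb4, Ka4, Nf3, Nd3+, Ng2, Nc2, e4, b1=Q, ... (list truncated; more exist).
Black has legal moves and is not in check → neither.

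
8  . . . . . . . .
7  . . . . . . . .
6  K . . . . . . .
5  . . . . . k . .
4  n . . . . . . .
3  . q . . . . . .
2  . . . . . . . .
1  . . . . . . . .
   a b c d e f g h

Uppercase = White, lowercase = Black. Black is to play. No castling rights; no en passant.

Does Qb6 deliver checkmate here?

yes

After Qb6: white king on a6; in check: yes, from the black queen on b6.
King squares — a5: attacked by Qb6; b5: attacked by Qb6; b6: attacked by Na4; a7: attacked by Qb6; b7: attacked by Qb6.
White has no legal moves → checkmate.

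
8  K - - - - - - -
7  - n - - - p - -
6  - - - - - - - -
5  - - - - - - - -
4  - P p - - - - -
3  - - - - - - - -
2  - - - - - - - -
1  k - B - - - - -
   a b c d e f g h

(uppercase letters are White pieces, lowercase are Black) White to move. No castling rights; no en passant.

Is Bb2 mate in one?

no

After Bb2: black king on a1; in check: yes, from the white bishop on b2.
Black has 3 legal replies: Kxb2, Ka2, Kb1.
In check but a legal move exists → not checkmate.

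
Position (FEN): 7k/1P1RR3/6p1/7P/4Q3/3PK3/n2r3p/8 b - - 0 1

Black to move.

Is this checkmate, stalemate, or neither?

neither

Black to move; black king on h8.
In check: no.
Legal moves for Black: Kg8, Rxd3+, Rg2, Rf2, Re2+, Rc2, Rb2, Rd1, Nb4, Nc3, Nc1, gxh5, g5, h1=Q, h1=R, h1=B, h1=N.
Black has 17 legal moves and is not in check → neither.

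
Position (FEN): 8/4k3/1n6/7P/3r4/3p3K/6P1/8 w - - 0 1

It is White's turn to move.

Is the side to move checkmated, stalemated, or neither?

neither

White to move; white king on h3.
In check: no.
Legal moves for White: Kg3, Kh2, h6, g3, g4.
White has 5 legal moves and is not in check → neither.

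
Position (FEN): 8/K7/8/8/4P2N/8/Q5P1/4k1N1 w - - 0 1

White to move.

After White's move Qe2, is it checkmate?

yes

After Qe2: black king on e1; in check: yes, from the white queen on e2.
King squares — d1: attacked by Qe2; f1: attacked by Qe2; d2: attacked by Qe2; e2: attacked by Ng1; f2: attacked by Qe2.
Black has no legal moves → checkmate.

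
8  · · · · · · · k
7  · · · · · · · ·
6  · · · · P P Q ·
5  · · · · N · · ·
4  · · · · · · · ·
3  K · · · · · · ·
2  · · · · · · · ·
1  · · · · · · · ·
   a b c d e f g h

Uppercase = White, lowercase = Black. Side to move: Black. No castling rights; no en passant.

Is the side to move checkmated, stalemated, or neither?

Black to move; black king on h8.
In check: no.
King squares — g7: attacked by Pf6; h7: attacked by Qg6; g8: attacked by Qg6.
Legal moves for Black: none.
Not in check and no legal moves → stalemate.

stalemate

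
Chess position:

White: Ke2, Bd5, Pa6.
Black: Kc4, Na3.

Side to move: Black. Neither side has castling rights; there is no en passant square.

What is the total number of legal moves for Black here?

Black to move; king on c4.
In check: yes, from the white bishop on d5.
Legal moves: Kxd5, Kc5, Kb5, Kd4, Kb4, Kc3.
Count: 6.

6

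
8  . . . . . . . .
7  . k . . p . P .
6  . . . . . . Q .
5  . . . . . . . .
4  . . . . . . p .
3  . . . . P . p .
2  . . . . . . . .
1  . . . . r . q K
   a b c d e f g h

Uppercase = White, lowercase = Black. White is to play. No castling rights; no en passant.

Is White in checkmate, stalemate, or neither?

checkmate

White to move; white king on h1.
In check: yes, from the black queen on g1.
King squares — g1: attacked by Re1; g2: attacked by Qg1; h2: attacked by Qg1.
Legal moves for White: none.
In check with no legal moves → checkmate.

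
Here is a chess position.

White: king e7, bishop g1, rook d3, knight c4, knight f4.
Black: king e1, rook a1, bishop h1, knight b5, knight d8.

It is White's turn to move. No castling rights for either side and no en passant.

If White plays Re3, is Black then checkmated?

no

After Re3: black king on e1; in check: yes, from the white rook on e3.
Black has 2 legal replies: Kf1, Kd1.
In check but a legal move exists → not checkmate.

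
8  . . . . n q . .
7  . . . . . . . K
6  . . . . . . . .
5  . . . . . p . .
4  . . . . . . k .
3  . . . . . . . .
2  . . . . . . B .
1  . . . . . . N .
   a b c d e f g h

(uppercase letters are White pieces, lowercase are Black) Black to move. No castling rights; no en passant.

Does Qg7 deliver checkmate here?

After Qg7: white king on h7; in check: yes, from the black queen on g7.
King squares — g6: attacked by Qg7; h6: attacked by Qg7; g7: attacked by Ne8; g8: attacked by Qg7; h8: attacked by Qg7.
White has no legal moves → checkmate.

yes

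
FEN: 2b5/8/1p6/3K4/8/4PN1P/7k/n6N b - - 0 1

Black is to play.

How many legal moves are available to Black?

Black to move; king on h2.
In check: yes, from the white knight on f3.
Legal moves: Kxh3, Kg2, Kxh1.
Count: 3.

3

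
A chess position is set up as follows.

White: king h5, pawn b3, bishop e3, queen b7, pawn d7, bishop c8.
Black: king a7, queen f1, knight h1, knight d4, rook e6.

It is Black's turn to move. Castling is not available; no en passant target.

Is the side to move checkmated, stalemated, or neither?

checkmate

Black to move; black king on a7.
In check: yes, from the white queen on b7.
King squares — a6: attacked by Qb7; b6: attacked by Qb7; b7: attacked by Bc8; a8: attacked by Qb7; b8: attacked by Qb7.
Legal moves for Black: none.
In check with no legal moves → checkmate.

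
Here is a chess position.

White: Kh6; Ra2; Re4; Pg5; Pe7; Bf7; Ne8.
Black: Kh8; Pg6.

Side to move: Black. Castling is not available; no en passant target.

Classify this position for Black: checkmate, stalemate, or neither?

stalemate

Black to move; black king on h8.
In check: no.
King squares — g7: attacked by Kh6; h7: attacked by Kh6; g8: attacked by Bf7.
Legal moves for Black: none.
Not in check and no legal moves → stalemate.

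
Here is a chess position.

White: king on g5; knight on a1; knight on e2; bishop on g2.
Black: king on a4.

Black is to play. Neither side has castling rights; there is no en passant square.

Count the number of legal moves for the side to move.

4

Black to move; king on a4.
In check: no.
Legal moves: Kb5, Ka5, Kb4, Ka3.
Count: 4.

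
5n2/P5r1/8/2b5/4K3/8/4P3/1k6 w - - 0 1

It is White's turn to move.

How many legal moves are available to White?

White to move; king on e4.
In check: no.
Legal moves: Kf5, Ke5, Kd5, Kf4, Kf3, Kd3, a8=Q, a8=R, a8=B, a8=N, e3.
Count: 11.

11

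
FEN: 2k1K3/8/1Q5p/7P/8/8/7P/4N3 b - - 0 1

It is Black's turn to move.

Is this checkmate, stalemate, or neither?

stalemate

Black to move; black king on c8.
In check: no.
King squares — b7: attacked by Qb6; c7: attacked by Qb6; d7: attacked by Ke8; b8: attacked by Qb6; d8: attacked by Qb6.
Legal moves for Black: none.
Not in check and no legal moves → stalemate.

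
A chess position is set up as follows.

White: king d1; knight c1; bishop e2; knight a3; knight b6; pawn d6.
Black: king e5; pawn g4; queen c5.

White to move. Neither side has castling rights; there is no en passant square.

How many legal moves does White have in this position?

White to move; king on d1.
In check: no.
Legal moves: Nc8, Na8, Nd7+, Nd5, Nbc4+, Na4, Nb5, Nac4+, Nc2, Nb1, Ba6, Bb5, Bxg4, Bc4, Bf3, Bd3, Bf1, Kd2, Ke1, Nd3+, Nb3, Na2, d7.
Count: 23.

23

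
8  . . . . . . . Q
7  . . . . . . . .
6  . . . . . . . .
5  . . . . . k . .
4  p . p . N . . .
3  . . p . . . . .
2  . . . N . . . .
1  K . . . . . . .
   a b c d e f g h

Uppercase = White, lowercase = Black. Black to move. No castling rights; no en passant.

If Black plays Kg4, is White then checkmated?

After Kg4: white king on a1; in check: no.
White is not in check, so this cannot be checkmate.

no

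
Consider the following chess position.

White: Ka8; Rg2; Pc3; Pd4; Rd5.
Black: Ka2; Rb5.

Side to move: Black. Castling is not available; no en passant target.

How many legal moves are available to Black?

Black to move; king on a2.
In check: yes, from the white rook on g2.
Legal moves: Kb3, Ka3, Kb1, Ka1, Rb2.
Count: 5.

5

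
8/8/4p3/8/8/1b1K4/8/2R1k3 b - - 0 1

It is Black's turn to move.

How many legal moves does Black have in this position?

2

Black to move; king on e1.
In check: yes, from the white rook on c1.
Legal moves: Kf2, Bd1.
Count: 2.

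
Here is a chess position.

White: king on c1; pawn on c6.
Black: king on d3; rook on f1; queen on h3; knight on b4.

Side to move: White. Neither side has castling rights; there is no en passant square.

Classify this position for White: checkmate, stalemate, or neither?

neither

White to move; white king on c1.
In check: yes, from the black rook on f1.
Legal moves for White: Kb2.
White is in check but has 1 legal move → neither.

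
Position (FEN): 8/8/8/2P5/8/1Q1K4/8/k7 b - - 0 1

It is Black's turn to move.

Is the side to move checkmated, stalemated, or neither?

Black to move; black king on a1.
In check: no.
King squares — b1: attacked by Qb3; a2: attacked by Qb3; b2: attacked by Qb3.
Legal moves for Black: none.
Not in check and no legal moves → stalemate.

stalemate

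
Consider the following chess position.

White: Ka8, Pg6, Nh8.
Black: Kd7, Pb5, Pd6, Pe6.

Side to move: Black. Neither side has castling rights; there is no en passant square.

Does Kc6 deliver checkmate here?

no

After Kc6: white king on a8; in check: no.
White is not in check, so this cannot be checkmate.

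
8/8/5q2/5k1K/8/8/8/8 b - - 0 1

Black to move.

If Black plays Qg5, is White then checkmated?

yes

After Qg5: white king on h5; in check: yes, from the black queen on g5.
King squares — g4: attacked by Kf5; h4: attacked by Qg5; g5: attacked by Kf5; g6: attacked by Kf5; h6: attacked by Qg5.
White has no legal moves → checkmate.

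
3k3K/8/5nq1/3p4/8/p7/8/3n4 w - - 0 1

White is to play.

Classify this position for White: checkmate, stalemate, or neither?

stalemate

White to move; white king on h8.
In check: no.
King squares — g7: attacked by Qg6; h7: attacked by Nf6; g8: attacked by Nf6.
Legal moves for White: none.
Not in check and no legal moves → stalemate.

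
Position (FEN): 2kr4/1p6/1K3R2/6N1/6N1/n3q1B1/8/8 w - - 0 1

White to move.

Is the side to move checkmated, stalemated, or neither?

neither

White to move; white king on b6.
In check: yes, from the black queen on e3.
King squares — a5: available; b5: attacked by Na3; c5: attacked by Qe3; a6: attacked by Pb7; c6: attacked by Pb7; a7: attacked by Qe3; b7: attacked by Kc8; c7: attacked by Kc8.
Legal moves for White: Ka5, Nxe3.
White is in check but has 2 legal moves → neither.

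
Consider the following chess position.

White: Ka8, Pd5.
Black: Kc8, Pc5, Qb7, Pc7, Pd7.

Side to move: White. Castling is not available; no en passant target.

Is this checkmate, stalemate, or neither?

checkmate

White to move; white king on a8.
In check: yes, from the black queen on b7.
King squares — a7: attacked by Qb7; b7: attacked by Kc8; b8: attacked by Qb7.
Legal moves for White: none.
In check with no legal moves → checkmate.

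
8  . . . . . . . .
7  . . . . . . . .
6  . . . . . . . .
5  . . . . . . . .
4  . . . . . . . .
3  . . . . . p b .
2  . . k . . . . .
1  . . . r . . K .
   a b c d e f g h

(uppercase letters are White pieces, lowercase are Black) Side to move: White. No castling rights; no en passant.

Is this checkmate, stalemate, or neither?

checkmate

White to move; white king on g1.
In check: yes, from the black rook on d1.
King squares — f1: attacked by Rd1; h1: attacked by Rd1; f2: attacked by Bg3; g2: attacked by Pf3; h2: attacked by Bg3.
Legal moves for White: none.
In check with no legal moves → checkmate.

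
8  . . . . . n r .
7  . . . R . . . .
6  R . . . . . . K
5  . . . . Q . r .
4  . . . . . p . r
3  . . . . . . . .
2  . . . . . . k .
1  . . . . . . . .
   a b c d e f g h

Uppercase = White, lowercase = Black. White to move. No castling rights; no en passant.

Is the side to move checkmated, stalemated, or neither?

checkmate

White to move; white king on h6.
In check: yes, from the black rook on h4.
King squares — g5: attacked by Rg8; h5: attacked by Rh4; g6: attacked by Rg5; g7: attacked by Rg5; h7: attacked by Rh4.
Legal moves for White: none.
In check with no legal moves → checkmate.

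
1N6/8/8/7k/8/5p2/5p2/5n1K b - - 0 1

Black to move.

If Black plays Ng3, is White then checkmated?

no

After Ng3: white king on h1; in check: yes, from the black knight on g3.
White has 1 legal reply: Kh2.
In check but a legal move exists → not checkmate.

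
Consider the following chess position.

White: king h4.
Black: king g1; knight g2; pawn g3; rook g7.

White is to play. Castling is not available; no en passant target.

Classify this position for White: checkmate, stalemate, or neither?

neither

White to move; white king on h4.
In check: yes, from the black knight on g2.
King squares — g3: attacked by Rg7; h3: available; g4: attacked by Rg7; g5: attacked by Rg7; h5: available.
Legal moves for White: Kh5, Kh3.
White is in check but has 2 legal moves → neither.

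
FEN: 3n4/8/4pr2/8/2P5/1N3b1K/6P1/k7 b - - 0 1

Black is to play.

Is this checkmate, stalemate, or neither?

Black to move; black king on a1.
In check: yes, from the white knight on b3.
Legal moves for Black: Kb2, Ka2, Kb1.
Black is in check but has 3 legal moves → neither.

neither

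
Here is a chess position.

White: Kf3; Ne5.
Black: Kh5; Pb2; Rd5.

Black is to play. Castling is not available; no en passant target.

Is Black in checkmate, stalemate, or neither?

neither

Black to move; black king on h5.
In check: no.
Legal moves for Black: Kh6, Kg5, Kh4, Rd8, Rd7, Rd6, Rxe5, Rc5, Rb5, Ra5, Rd4, Rd3+, Rd2, Rd1, b1=Q, b1=R, b1=B, b1=N.
Black has 18 legal moves and is not in check → neither.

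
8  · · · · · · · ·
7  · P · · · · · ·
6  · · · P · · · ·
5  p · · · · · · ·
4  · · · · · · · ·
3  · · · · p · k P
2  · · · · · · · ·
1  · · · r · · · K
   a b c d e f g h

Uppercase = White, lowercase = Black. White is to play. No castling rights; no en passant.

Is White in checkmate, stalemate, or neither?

checkmate

White to move; white king on h1.
In check: yes, from the black rook on d1.
King squares — g1: attacked by Rd1; g2: attacked by Kg3; h2: attacked by Kg3.
Legal moves for White: none.
In check with no legal moves → checkmate.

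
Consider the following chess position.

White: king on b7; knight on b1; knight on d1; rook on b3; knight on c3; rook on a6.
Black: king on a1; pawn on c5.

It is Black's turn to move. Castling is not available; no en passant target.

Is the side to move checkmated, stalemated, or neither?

checkmate

Black to move; black king on a1.
In check: yes, from the white rook on a6.
King squares — b1: attacked by Rb3; a2: attacked by Nc3; b2: attacked by Nd1.
Legal moves for Black: none.
In check with no legal moves → checkmate.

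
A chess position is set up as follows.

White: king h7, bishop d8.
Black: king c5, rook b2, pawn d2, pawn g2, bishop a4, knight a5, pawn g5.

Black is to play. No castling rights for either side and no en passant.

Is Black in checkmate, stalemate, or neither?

neither

Black to move; black king on c5.
In check: no.
Legal moves for Black include: Kd6, Kc6, Kd5, Kb5, Kd4, Kc4, Kb4, Nb7, Nc6, Nc4, Nb3, Be8, Bd7, Bc6, Bb5, Bb3, Bc2+, Bd1, ... (list truncated; more exist).
Black has legal moves and is not in check → neither.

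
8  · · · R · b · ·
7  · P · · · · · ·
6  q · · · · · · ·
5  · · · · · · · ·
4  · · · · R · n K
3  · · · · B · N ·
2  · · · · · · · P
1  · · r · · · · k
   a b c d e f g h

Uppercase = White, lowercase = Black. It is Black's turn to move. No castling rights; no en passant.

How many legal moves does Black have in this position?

Black to move; king on h1.
In check: yes, from the white knight on g3.
Legal moves: Kxh2, Kg2.
Count: 2.

2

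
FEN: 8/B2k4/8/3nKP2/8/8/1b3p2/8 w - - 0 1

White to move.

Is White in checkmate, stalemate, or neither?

White to move; white king on e5.
In check: yes, from the black bishop on b2.
Legal moves for White: Kxd5, Ke4, Bd4.
White is in check but has 3 legal moves → neither.

neither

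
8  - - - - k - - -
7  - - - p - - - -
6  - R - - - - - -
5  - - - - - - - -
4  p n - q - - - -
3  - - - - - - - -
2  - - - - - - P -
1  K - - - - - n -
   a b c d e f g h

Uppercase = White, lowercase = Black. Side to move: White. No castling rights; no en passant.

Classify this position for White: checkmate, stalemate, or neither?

neither

White to move; white king on a1.
In check: yes, from the black queen on d4.
Legal moves for White: Kb1.
White is in check but has 1 legal move → neither.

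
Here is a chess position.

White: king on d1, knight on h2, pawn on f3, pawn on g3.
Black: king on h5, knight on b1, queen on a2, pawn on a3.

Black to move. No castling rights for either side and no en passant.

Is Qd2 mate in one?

After Qd2: white king on d1; in check: yes, from the black queen on d2.
King squares — c1: attacked by Qd2; e1: attacked by Qd2; c2: attacked by Qd2; d2: attacked by Nb1; e2: attacked by Qd2.
White has no legal moves → checkmate.

yes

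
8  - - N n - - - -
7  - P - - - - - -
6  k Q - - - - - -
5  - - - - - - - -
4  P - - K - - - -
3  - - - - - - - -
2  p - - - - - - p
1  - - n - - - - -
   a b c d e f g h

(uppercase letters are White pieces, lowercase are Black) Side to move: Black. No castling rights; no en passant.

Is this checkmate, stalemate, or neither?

Black to move; black king on a6.
In check: yes, from the white queen on b6.
King squares — a5: attacked by Qb6; b5: attacked by Pa4; b6: attacked by Nc8; a7: attacked by Qb6; b7: attacked by Qb6.
Legal moves for Black: none.
In check with no legal moves → checkmate.

checkmate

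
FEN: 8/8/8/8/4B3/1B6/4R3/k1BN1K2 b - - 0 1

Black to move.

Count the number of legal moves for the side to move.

Black to move; king on a1.
In check: no.
Legal moves: none.
Count: 0.

0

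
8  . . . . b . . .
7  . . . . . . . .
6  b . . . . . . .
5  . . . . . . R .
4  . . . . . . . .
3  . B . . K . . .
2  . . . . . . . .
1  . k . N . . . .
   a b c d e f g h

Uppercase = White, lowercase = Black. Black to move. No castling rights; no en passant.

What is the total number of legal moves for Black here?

Black to move; king on b1.
In check: no.
Legal moves: Bf7, Bd7, Bg6, Bc6, Bh5, Beb5, Ba4, Bc8, Bb7, Bab5, Bc4, Bd3, Be2, Bf1, Kc1, Ka1.
Count: 16.

16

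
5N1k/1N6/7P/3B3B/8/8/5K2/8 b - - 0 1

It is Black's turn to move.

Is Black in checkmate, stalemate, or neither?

stalemate

Black to move; black king on h8.
In check: no.
King squares — g7: attacked by Ph6; h7: attacked by Nf8; g8: attacked by Bd5.
Legal moves for Black: none.
Not in check and no legal moves → stalemate.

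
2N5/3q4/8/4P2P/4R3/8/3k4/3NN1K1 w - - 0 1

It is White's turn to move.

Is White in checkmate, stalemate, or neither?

neither

White to move; white king on g1.
In check: no.
Legal moves for White include: Ne7, Na7, Nd6, Nb6, Rh4, Rg4, Rf4, Rd4+, Rc4, Rb4, Ra4, Re3, Re2+, Kh2, Kg2, Kf2, Kh1, Kf1, ... (list truncated; more exist).
White has legal moves and is not in check → neither.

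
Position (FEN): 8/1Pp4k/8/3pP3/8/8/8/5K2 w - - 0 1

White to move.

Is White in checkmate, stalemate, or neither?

neither

White to move; white king on f1.
In check: no.
Legal moves for White: Kg2, Kf2, Ke2, Kg1, Ke1, b8=Q, b8=R, b8=B, b8=N, e6.
White has 10 legal moves and is not in check → neither.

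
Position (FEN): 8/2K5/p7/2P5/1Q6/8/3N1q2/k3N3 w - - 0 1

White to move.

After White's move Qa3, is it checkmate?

yes

After Qa3: black king on a1; in check: yes, from the white queen on a3.
King squares — b1: attacked by Nd2; a2: attacked by Qa3; b2: attacked by Qa3.
Black has no legal moves → checkmate.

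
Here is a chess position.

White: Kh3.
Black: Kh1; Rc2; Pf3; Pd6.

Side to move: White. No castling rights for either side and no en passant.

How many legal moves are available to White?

3

White to move; king on h3.
In check: no.
Legal moves: Kh4, Kg4, Kg3.
Count: 3.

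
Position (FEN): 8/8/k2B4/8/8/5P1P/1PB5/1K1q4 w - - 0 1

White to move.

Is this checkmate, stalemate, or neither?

White to move; white king on b1.
In check: yes, from the black queen on d1.
King squares — a1: attacked by Qd1; c1: attacked by Qd1; a2: available; b2: own pawn; c2: own bishop.
Legal moves for White: Ka2, Bxd1.
White is in check but has 2 legal moves → neither.

neither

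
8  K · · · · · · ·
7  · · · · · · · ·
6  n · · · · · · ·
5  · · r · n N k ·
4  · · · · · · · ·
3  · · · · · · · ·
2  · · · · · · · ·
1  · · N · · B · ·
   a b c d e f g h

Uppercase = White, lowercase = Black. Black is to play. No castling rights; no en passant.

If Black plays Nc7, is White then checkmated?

no

After Nc7: white king on a8; in check: yes, from the black knight on c7.
White has 3 legal replies: Kb8, Kb7, Ka7.
In check but a legal move exists → not checkmate.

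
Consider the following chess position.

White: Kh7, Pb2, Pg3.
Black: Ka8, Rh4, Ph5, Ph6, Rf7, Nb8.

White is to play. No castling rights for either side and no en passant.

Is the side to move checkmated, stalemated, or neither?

neither

White to move; white king on h7.
In check: yes, from the black rook on f7.
Legal moves for White: Kh8, Kg8, Kxh6, Kg6.
White is in check but has 4 legal moves → neither.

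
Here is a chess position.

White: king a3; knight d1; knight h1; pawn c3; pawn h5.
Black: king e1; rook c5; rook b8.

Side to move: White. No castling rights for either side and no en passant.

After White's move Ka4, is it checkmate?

no

After Ka4: black king on e1; in check: no.
Black is not in check, so this cannot be checkmate.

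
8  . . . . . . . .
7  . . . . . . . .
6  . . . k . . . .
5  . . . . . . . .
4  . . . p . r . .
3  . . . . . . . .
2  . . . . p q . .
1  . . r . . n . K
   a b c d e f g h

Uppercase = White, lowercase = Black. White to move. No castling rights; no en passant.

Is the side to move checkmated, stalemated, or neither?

stalemate

White to move; white king on h1.
In check: no.
King squares — g1: attacked by Qf2; g2: attacked by Qf2; h2: attacked by Nf1.
Legal moves for White: none.
Not in check and no legal moves → stalemate.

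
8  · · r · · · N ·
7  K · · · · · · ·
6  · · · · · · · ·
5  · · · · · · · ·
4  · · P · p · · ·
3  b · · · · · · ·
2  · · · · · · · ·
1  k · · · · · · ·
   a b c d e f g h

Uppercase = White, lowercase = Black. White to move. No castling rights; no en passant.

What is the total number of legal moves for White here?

White to move; king on a7.
In check: no.
Legal moves: Ne7, Nh6, Nf6, Kb7, Kb6, Ka6, c5.
Count: 7.

7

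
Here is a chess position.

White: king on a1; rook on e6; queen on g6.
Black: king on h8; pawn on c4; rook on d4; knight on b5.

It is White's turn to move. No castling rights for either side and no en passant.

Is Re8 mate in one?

yes

After Re8: black king on h8; in check: yes, from the white rook on e8.
King squares — g7: attacked by Qg6; h7: attacked by Qg6; g8: attacked by Qg6.
Black has no legal moves → checkmate.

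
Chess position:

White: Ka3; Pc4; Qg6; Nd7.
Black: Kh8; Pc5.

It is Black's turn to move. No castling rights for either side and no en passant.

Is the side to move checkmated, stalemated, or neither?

stalemate

Black to move; black king on h8.
In check: no.
King squares — g7: attacked by Qg6; h7: attacked by Qg6; g8: attacked by Qg6.
Legal moves for Black: none.
Not in check and no legal moves → stalemate.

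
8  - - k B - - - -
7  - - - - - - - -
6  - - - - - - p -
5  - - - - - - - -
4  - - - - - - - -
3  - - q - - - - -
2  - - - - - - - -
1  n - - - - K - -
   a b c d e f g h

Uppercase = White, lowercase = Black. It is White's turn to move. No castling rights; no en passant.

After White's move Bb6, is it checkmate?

After Bb6: black king on c8; in check: no.
Black is not in check, so this cannot be checkmate.

no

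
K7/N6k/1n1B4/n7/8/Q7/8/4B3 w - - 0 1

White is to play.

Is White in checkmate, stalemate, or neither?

White to move; white king on a8.
In check: yes, from the black knight on b6.
King squares — a7: own knight; b7: attacked by Na5; b8: available.
Legal moves for White: Kb8.
White is in check but has 1 legal move → neither.

neither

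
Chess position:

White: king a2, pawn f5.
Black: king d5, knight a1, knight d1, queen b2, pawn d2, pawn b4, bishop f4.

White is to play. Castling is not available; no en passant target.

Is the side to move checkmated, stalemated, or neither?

White to move; white king on a2.
In check: yes, from the black queen on b2.
King squares — a1: attacked by Qb2; b1: attacked by Qb2; b2: attacked by Nd1; a3: attacked by Qb2; b3: attacked by Na1.
Legal moves for White: none.
In check with no legal moves → checkmate.

checkmate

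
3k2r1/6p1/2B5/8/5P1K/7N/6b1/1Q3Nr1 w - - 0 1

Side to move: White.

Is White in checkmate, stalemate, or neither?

neither

White to move; white king on h4.
In check: no.
Legal moves for White include: Be8, Ba8, Bd7, Bb7, Bd5, Bb5, Be4, Ba4, Bf3, Bxg2, Kh5, Kg5, Kg4, Kg3, Ng5, Nf2, Nxg1, Ng3, ... (list truncated; more exist).
White has legal moves and is not in check → neither.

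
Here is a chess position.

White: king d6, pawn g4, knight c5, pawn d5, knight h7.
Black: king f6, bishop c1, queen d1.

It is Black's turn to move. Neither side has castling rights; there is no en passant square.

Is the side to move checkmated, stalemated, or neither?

Black to move; black king on f6.
In check: yes, from the white knight on h7.
King squares — e5: attacked by Kd6; f5: attacked by Pg4; g5: attacked by Nh7; e6: attacked by Nc5; g6: available; e7: attacked by Kd6; f7: available; g7: available.
Legal moves for Black: Kg7, Kf7, Kg6.
Black is in check but has 3 legal moves → neither.

neither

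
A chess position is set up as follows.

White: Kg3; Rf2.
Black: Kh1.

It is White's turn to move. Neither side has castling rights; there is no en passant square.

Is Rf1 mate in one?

After Rf1: black king on h1; in check: yes, from the white rook on f1.
King squares — g1: attacked by Rf1; g2: attacked by Kg3; h2: attacked by Kg3.
Black has no legal moves → checkmate.

yes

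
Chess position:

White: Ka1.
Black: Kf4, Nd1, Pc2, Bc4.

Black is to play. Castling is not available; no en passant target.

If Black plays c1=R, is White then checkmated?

After c1=R: white king on a1; in check: yes, from the black rook on c1.
King squares — b1: attacked by Rc1; a2: attacked by Bc4; b2: attacked by Nd1.
White has no legal moves → checkmate.

yes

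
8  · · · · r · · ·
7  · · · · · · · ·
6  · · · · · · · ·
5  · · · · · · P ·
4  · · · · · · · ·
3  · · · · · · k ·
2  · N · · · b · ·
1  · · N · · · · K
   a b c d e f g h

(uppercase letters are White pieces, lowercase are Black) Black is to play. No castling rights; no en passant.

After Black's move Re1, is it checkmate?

yes

After Re1: white king on h1; in check: yes, from the black rook on e1.
King squares — g1: attacked by Re1; g2: attacked by Kg3; h2: attacked by Kg3.
White has no legal moves → checkmate.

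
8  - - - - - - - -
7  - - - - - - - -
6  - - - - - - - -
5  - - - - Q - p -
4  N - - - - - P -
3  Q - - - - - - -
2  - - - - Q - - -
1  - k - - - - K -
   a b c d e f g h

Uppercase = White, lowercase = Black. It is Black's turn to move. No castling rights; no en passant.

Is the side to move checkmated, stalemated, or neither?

stalemate

Black to move; black king on b1.
In check: no.
King squares — a1: attacked by Qa3; c1: attacked by Qa3; a2: attacked by Qe2; b2: attacked by Qe2; c2: attacked by Qe2.
Legal moves for Black: none.
Not in check and no legal moves → stalemate.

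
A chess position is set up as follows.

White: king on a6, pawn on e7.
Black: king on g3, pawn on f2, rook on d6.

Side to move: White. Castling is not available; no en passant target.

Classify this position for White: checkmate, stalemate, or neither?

White to move; white king on a6.
In check: yes, from the black rook on d6.
Legal moves for White: Kb7, Ka7, Kb5, Ka5.
White is in check but has 4 legal moves → neither.

neither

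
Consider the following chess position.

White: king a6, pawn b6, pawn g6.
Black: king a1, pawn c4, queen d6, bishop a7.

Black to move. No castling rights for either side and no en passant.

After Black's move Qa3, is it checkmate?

After Qa3: white king on a6; in check: yes, from the black queen on a3.
White has 2 legal replies: Kb7, Kb5.
In check but a legal move exists → not checkmate.

no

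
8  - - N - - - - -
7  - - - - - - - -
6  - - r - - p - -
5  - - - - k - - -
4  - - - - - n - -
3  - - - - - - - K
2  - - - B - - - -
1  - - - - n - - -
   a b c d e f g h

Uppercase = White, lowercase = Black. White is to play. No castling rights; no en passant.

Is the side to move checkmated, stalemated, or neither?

White to move; white king on h3.
In check: yes, from the black knight on f4.
King squares — g2: attacked by Ne1; h2: available; g3: available; g4: available; h4: available.
Legal moves for White: Kh4, Kg4, Kg3, Kh2, Bxf4+.
White is in check but has 5 legal moves → neither.

neither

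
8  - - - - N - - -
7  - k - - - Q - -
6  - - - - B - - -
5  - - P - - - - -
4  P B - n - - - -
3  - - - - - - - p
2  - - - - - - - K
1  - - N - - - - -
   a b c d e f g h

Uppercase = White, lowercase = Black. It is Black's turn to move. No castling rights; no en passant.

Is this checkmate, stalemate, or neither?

neither

Black to move; black king on b7.
In check: yes, from the white queen on f7.
Legal moves for Black: Kb8, Ka8, Kc6, Ka6.
Black is in check but has 4 legal moves → neither.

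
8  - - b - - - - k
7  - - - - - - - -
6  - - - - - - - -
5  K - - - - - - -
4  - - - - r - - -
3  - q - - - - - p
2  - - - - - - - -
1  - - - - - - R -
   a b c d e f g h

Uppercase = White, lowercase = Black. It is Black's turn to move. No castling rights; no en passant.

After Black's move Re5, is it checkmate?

yes

After Re5: white king on a5; in check: yes, from the black rook on e5.
King squares — a4: attacked by Qb3; b4: attacked by Qb3; b5: attacked by Qb3; a6: attacked by Bc8; b6: attacked by Qb3.
White has no legal moves → checkmate.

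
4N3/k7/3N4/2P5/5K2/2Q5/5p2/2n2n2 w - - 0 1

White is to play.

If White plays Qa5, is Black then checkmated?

After Qa5: black king on a7; in check: yes, from the white queen on a5.
Black has 1 legal reply: Kb8.
In check but a legal move exists → not checkmate.

no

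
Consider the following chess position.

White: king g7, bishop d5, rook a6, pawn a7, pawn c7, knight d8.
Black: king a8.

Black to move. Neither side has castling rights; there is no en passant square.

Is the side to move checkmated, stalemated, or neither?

Black to move; black king on a8.
In check: yes, from the white bishop on d5.
King squares — a7: attacked by Ra6; b7: attacked by Bd5; b8: attacked by Pa7.
Legal moves for Black: none.
In check with no legal moves → checkmate.

checkmate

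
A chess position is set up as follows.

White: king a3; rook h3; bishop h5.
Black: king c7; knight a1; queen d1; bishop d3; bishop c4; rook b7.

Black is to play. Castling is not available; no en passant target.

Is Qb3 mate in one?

After Qb3: white king on a3; in check: yes, from the black queen on b3.
King squares — a2: attacked by Qb3; b2: attacked by Qb3; b3: attacked by Na1; a4: attacked by Qb3; b4: attacked by Qb3.
White has no legal moves → checkmate.

yes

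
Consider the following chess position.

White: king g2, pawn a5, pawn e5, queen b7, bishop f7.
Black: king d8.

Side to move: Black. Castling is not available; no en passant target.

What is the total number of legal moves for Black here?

0

Black to move; king on d8.
In check: no.
Legal moves: none.
Count: 0.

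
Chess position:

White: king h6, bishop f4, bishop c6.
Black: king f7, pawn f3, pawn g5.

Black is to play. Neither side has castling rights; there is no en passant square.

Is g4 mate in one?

no

After g4: white king on h6; in check: no.
White is not in check, so this cannot be checkmate.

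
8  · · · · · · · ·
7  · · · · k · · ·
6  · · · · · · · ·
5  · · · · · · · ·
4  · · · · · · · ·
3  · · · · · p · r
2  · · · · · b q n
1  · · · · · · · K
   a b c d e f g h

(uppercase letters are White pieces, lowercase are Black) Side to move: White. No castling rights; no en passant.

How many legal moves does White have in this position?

White to move; king on h1.
In check: yes, from the black queen on g2.
Legal moves: none.
Count: 0.

0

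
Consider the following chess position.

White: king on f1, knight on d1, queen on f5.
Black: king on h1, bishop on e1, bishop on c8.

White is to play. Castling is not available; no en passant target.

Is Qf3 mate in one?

no

After Qf3: black king on h1; in check: yes, from the white queen on f3.
Black has 1 legal reply: Kh2.
In check but a legal move exists → not checkmate.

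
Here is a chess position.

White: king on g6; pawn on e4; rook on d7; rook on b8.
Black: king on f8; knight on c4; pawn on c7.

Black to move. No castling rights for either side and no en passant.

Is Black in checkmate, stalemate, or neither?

checkmate

Black to move; black king on f8.
In check: yes, from the white rook on b8.
King squares — e7: attacked by Rd7; f7: attacked by Kg6; g7: attacked by Kg6; e8: attacked by Rb8; g8: attacked by Rb8.
Legal moves for Black: none.
In check with no legal moves → checkmate.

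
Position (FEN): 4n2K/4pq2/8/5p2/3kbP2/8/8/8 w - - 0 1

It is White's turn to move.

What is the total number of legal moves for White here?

0

White to move; king on h8.
In check: no.
Legal moves: none.
Count: 0.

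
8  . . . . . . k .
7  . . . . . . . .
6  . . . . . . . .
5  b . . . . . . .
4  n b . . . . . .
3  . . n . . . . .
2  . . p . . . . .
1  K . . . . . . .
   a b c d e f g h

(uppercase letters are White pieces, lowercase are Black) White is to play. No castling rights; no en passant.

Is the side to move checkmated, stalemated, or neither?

stalemate

White to move; white king on a1.
In check: no.
King squares — b1: attacked by Pc2; a2: attacked by Nc3; b2: attacked by Na4.
Legal moves for White: none.
Not in check and no legal moves → stalemate.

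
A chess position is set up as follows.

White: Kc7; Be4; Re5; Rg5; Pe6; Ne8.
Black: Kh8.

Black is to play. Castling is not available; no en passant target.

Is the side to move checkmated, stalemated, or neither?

Black to move; black king on h8.
In check: no.
King squares — g7: attacked by Rg5; h7: attacked by Be4; g8: attacked by Rg5.
Legal moves for Black: none.
Not in check and no legal moves → stalemate.

stalemate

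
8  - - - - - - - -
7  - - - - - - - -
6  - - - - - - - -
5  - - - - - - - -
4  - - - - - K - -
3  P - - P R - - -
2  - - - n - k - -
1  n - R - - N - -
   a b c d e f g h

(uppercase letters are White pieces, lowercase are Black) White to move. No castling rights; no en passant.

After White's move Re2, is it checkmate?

After Re2: black king on f2; in check: yes, from the white rook on e2.
Black has 2 legal replies: Kxe2, Kg1.
In check but a legal move exists → not checkmate.

no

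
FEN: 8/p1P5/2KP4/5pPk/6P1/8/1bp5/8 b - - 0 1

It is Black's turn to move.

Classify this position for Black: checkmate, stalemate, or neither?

neither

Black to move; black king on h5.
In check: yes, from the white pawn on g4.
Legal moves for Black: Kg6, Kxg5, Kh4, Kxg4, fxg4.
Black is in check but has 5 legal moves → neither.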